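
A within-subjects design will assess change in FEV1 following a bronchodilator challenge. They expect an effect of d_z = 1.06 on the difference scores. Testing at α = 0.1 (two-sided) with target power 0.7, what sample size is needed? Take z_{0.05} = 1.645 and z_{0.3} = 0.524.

For a paired (one-sample on differences) test: n = ((z_{α/2} + z_β) / d)².
z_{α/2} + z_β = 1.645 + 0.524 = 2.169.
n = (2.169 / 1.06)² = 2.046² = 4.19.
Round up.

n = 5 pairs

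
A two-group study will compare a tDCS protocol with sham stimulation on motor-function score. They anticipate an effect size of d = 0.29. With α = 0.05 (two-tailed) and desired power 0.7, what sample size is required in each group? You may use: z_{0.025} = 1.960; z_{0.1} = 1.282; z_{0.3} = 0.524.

For two independent groups with equal n: n = 2·((z_{α/2} + z_β) / d)².
z_{α/2} + z_β = 1.960 + 0.524 = 2.484.
n = 2 × (2.484 / 0.29)² = 2 × 8.566² = 2 × 73.37 = 146.7.
Round up to the next whole participant.

n = 147 per group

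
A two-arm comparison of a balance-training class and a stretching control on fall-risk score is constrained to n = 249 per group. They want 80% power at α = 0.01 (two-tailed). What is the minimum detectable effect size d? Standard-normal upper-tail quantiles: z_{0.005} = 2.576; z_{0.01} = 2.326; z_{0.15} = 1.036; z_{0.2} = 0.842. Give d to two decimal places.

d_min ≈ 0.31

For two independent groups of n = 249 each: d_min = (z_{α/2} + z_β)·√(2/n).
z-sum = 2.576 + 0.842 = 3.418.
d_min = 3.418 × √(2/249) = 3.418 × 0.0896 = 0.306.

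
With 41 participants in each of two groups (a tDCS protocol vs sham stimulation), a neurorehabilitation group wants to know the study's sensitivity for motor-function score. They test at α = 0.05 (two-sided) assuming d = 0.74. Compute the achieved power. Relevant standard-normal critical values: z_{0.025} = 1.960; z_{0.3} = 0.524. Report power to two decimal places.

power ≈ 0.92

For two equal groups, power = Φ(d·√(n/2) − z_{α/2}).
d·√(n/2) = 0.74 × √(41/2) = 0.74 × 4.528 = 3.350.
z_β = 3.350 − 1.960 = 1.390.
Power = Φ(1.390) = 0.918.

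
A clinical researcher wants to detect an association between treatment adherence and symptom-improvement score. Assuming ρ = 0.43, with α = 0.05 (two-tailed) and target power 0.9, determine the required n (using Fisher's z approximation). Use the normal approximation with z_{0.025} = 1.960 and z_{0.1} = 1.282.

n = 53

Fisher's z: C = ½·ln((1+r)/(1−r)) = ½·ln(2.5088) = 0.4599.
n = ((z_{α/2} + z_β)/C)² + 3.
(1.960 + 1.282) / 0.4599 = 3.242 / 0.4599 = 7.049.
n = 7.049² + 3 = 49.69 + 3 = 52.7.
Round up.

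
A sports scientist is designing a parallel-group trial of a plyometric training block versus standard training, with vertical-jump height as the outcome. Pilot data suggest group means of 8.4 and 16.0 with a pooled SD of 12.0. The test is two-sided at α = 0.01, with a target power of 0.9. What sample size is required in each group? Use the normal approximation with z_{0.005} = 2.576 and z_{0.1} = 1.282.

n = 75 per group

Cohen's d = |M₁ − M₂| / SD_pooled = |8.4 − 16.0| / 12.0 = 7.6 / 12.0 = 0.633.
For two independent groups with equal n: n = 2·((z_{α/2} + z_β) / d)².
z_{α/2} + z_β = 2.576 + 1.282 = 3.858.
n = 2 × (3.858 / 0.633)² = 2 × 6.095² = 2 × 37.15 = 74.3.
Round up to the next whole participant.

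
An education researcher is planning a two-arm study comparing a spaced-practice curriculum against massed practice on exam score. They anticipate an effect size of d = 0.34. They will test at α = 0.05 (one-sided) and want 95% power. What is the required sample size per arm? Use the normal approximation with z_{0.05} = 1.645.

n = 188 per group

For two independent groups with equal n: n = 2·((z_{α} + z_β) / d)².
z_{α} + z_β = 1.645 + 1.645 = 3.290.
n = 2 × (3.290 / 0.34)² = 2 × 9.676² = 2 × 93.63 = 187.3.
Round up to the next whole participant.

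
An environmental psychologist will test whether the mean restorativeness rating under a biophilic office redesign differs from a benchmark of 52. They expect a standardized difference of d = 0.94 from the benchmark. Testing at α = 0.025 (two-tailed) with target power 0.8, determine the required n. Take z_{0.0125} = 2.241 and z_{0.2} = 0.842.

For a one-sample test: n = ((z_{α/2} + z_β) / d)².
z_{α/2} + z_β = 2.241 + 0.842 = 3.083.
n = (3.083 / 0.94)² = 3.280² = 10.76.
Round up.

n = 11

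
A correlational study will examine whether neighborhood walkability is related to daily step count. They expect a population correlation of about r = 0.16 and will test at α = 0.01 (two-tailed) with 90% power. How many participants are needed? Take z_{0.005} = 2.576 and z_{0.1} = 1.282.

Fisher's z: C = ½·ln((1+r)/(1−r)) = ½·ln(1.3810) = 0.1614.
n = ((z_{α/2} + z_β)/C)² + 3.
(2.576 + 1.282) / 0.1614 = 3.858 / 0.1614 = 23.903.
n = 23.903² + 3 = 571.37 + 3 = 574.4.
Round up.

n = 575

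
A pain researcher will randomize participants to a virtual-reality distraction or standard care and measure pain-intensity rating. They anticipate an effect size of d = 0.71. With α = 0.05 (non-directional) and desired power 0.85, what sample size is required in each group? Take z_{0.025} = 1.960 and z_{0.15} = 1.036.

For two independent groups with equal n: n = 2·((z_{α/2} + z_β) / d)².
z_{α/2} + z_β = 1.960 + 1.036 = 2.996.
n = 2 × (2.996 / 0.71)² = 2 × 4.220² = 2 × 17.81 = 35.6.
Round up to the next whole participant.

n = 36 per group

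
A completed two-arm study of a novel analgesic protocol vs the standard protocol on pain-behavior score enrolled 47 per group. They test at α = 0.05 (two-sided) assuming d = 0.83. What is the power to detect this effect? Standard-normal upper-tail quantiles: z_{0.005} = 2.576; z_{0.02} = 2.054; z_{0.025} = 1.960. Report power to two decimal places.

For two equal groups, power = Φ(d·√(n/2) − z_{α/2}).
d·√(n/2) = 0.83 × √(47/2) = 0.83 × 4.848 = 4.024.
z_β = 4.024 − 1.960 = 2.064.
Power = Φ(2.064) = 0.980.

power ≈ 0.98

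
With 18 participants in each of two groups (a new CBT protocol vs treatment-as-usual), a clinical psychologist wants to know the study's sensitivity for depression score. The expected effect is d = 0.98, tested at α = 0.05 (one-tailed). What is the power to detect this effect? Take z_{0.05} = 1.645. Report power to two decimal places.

power ≈ 0.90

For two equal groups, power = Φ(d·√(n/2) − z_{α}).
d·√(n/2) = 0.98 × √(18/2) = 0.98 × 3.000 = 2.940.
z_β = 2.940 − 1.645 = 1.295.
Power = Φ(1.295) = 0.902.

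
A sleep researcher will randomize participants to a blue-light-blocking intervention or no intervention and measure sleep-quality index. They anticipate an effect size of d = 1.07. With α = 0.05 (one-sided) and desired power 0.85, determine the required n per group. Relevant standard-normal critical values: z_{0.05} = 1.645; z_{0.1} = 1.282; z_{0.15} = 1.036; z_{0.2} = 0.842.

n = 13 per group

For two independent groups with equal n: n = 2·((z_{α} + z_β) / d)².
z_{α} + z_β = 1.645 + 1.036 = 2.681.
n = 2 × (2.681 / 1.07)² = 2 × 2.506² = 2 × 6.28 = 12.6.
Round up to the next whole participant.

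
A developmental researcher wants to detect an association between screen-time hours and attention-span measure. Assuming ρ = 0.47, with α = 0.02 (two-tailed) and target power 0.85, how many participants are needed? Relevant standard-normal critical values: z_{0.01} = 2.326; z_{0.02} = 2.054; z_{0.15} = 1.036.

Fisher's z: C = ½·ln((1+r)/(1−r)) = ½·ln(2.7736) = 0.5101.
n = ((z_{α/2} + z_β)/C)² + 3.
(2.326 + 1.036) / 0.5101 = 3.362 / 0.5101 = 6.591.
n = 6.591² + 3 = 43.44 + 3 = 46.4.
Round up.

n = 47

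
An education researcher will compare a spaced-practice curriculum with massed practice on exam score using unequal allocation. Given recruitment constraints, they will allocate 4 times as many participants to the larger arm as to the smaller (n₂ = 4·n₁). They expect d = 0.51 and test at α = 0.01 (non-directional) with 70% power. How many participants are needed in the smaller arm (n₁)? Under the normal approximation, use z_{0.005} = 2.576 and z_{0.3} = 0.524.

With allocation ratio k = n₂/n₁ = 4, Var(x̄₁−x̄₂) = σ²(1/n₁ + 1/(k·n₁)) = σ²·(k+1)/(k·n₁).
So n₁ = (1 + 1/k)·((z_{α/2} + z_β)/d)² = 1.250 × (3.100/0.51)².
n₁ = 1.250 × 36.95 = 46.2.
Round up: n₁ = 47, giving n₂ = 4 × 47 = 188.

n₁ = 47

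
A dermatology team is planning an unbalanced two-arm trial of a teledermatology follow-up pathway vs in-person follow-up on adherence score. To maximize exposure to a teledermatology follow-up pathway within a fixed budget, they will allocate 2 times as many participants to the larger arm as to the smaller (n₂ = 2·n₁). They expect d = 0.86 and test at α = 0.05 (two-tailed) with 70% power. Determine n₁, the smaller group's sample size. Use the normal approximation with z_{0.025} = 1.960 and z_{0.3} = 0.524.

n₁ = 13

With allocation ratio k = n₂/n₁ = 2, Var(x̄₁−x̄₂) = σ²(1/n₁ + 1/(k·n₁)) = σ²·(k+1)/(k·n₁).
So n₁ = (1 + 1/k)·((z_{α/2} + z_β)/d)² = 1.500 × (2.484/0.86)².
n₁ = 1.500 × 8.34 = 12.5.
Round up: n₁ = 13, giving n₂ = 2 × 13 = 26.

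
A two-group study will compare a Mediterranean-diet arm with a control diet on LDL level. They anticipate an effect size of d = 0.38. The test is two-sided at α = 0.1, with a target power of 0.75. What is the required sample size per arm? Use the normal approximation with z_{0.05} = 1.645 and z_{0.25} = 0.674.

For two independent groups with equal n: n = 2·((z_{α/2} + z_β) / d)².
z_{α/2} + z_β = 1.645 + 0.674 = 2.319.
n = 2 × (2.319 / 0.38)² = 2 × 6.103² = 2 × 37.24 = 74.5.
Round up to the next whole participant.

n = 75 per group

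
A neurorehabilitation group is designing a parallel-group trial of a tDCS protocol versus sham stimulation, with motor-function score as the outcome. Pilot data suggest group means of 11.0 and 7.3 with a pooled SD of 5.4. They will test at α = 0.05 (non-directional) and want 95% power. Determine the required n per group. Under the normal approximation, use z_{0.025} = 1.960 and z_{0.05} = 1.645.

n = 56 per group

Cohen's d = |M₁ − M₂| / SD_pooled = |11.0 − 7.3| / 5.4 = 3.7 / 5.4 = 0.685.
For two independent groups with equal n: n = 2·((z_{α/2} + z_β) / d)².
z_{α/2} + z_β = 1.960 + 1.645 = 3.605.
n = 2 × (3.605 / 0.685)² = 2 × 5.263² = 2 × 27.70 = 55.4.
Round up to the next whole participant.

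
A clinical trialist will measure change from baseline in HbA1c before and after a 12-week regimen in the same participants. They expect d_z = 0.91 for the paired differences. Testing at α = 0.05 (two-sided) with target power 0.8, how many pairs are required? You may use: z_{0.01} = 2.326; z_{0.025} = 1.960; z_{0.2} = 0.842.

n = 10 pairs

For a paired (one-sample on differences) test: n = ((z_{α/2} + z_β) / d)².
z_{α/2} + z_β = 1.960 + 0.842 = 2.802.
n = (2.802 / 0.91)² = 3.079² = 9.48.
Round up.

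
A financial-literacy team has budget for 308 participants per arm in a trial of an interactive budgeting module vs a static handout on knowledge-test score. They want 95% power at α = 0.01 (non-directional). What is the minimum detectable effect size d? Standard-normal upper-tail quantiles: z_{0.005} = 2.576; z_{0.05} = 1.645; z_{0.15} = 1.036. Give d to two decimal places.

d_min ≈ 0.34

For two independent groups of n = 308 each: d_min = (z_{α/2} + z_β)·√(2/n).
z-sum = 2.576 + 1.645 = 4.221.
d_min = 4.221 × √(2/308) = 4.221 × 0.0806 = 0.340.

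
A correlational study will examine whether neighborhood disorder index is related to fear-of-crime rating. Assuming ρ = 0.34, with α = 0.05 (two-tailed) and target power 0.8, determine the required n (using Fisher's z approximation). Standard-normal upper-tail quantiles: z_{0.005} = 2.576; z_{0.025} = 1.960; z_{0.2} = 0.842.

n = 66

Fisher's z: C = ½·ln((1+r)/(1−r)) = ½·ln(2.0303) = 0.3541.
n = ((z_{α/2} + z_β)/C)² + 3.
(1.960 + 0.842) / 0.3541 = 2.802 / 0.3541 = 7.913.
n = 7.913² + 3 = 62.62 + 3 = 65.6.
Round up.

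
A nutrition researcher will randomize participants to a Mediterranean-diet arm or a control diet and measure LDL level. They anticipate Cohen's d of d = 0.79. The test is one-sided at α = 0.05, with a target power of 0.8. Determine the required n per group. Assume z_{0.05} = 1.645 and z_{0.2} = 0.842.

n = 20 per group

For two independent groups with equal n: n = 2·((z_{α} + z_β) / d)².
z_{α} + z_β = 1.645 + 0.842 = 2.487.
n = 2 × (2.487 / 0.79)² = 2 × 3.148² = 2 × 9.91 = 19.8.
Round up to the next whole participant.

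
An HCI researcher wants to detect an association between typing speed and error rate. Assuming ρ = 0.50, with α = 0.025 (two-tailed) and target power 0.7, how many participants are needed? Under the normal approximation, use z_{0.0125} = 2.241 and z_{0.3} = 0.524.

n = 29

Fisher's z: C = ½·ln((1+r)/(1−r)) = ½·ln(3.0000) = 0.5493.
n = ((z_{α/2} + z_β)/C)² + 3.
(2.241 + 0.524) / 0.5493 = 2.765 / 0.5493 = 5.034.
n = 5.034² + 3 = 25.34 + 3 = 28.3.
Round up.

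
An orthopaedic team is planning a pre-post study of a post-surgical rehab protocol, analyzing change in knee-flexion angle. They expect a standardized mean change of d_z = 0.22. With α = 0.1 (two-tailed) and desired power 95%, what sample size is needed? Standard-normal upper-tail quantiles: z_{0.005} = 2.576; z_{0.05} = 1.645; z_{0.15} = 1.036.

n = 224 pairs

For a paired (one-sample on differences) test: n = ((z_{α/2} + z_β) / d)².
z_{α/2} + z_β = 1.645 + 1.645 = 3.290.
n = (3.290 / 0.22)² = 14.955² = 223.64.
Round up.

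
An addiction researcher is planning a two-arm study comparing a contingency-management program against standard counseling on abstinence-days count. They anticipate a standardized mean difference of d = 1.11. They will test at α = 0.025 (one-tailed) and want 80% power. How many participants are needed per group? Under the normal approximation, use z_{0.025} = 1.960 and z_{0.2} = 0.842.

For two independent groups with equal n: n = 2·((z_{α} + z_β) / d)².
z_{α} + z_β = 1.960 + 0.842 = 2.802.
n = 2 × (2.802 / 1.11)² = 2 × 2.524² = 2 × 6.37 = 12.7.
Round up to the next whole participant.

n = 13 per group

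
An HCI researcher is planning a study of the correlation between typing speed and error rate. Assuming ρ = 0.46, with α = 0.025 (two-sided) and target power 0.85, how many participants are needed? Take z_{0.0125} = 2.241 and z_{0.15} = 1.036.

Fisher's z: C = ½·ln((1+r)/(1−r)) = ½·ln(2.7037) = 0.4973.
n = ((z_{α/2} + z_β)/C)² + 3.
(2.241 + 1.036) / 0.4973 = 3.277 / 0.4973 = 6.590.
n = 6.590² + 3 = 43.42 + 3 = 46.4.
Round up.

n = 47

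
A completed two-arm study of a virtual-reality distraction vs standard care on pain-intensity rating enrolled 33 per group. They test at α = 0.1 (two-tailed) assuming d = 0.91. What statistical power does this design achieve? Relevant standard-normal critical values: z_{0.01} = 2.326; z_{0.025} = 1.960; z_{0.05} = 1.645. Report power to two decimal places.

power ≈ 0.98

For two equal groups, power = Φ(d·√(n/2) − z_{α/2}).
d·√(n/2) = 0.91 × √(33/2) = 0.91 × 4.062 = 3.696.
z_β = 3.696 − 1.645 = 2.051.
Power = Φ(2.051) = 0.980.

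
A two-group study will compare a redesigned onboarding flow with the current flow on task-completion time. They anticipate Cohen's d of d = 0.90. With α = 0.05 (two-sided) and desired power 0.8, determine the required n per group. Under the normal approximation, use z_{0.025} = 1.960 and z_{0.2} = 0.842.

n = 20 per group

For two independent groups with equal n: n = 2·((z_{α/2} + z_β) / d)².
z_{α/2} + z_β = 1.960 + 0.842 = 2.802.
n = 2 × (2.802 / 0.90)² = 2 × 3.113² = 2 × 9.69 = 19.4.
Round up to the next whole participant.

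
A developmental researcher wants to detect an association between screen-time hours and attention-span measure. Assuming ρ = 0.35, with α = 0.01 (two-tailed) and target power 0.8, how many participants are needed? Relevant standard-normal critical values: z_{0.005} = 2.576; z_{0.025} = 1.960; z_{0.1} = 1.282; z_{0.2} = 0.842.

n = 91

Fisher's z: C = ½·ln((1+r)/(1−r)) = ½·ln(2.0769) = 0.3654.
n = ((z_{α/2} + z_β)/C)² + 3.
(2.576 + 0.842) / 0.3654 = 3.418 / 0.3654 = 9.354.
n = 9.354² + 3 = 87.50 + 3 = 90.5.
Round up.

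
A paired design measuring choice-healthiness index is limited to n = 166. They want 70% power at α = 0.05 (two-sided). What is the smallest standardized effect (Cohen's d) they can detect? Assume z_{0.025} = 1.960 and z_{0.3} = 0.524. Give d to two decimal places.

For a single sample (or paired design) of n = 166: d_min = (z_{α/2} + z_β)/√n.
z-sum = 1.960 + 0.524 = 2.484.
d_min = 2.484 / √166 = 2.484 / 12.884 = 0.193.

d_min ≈ 0.19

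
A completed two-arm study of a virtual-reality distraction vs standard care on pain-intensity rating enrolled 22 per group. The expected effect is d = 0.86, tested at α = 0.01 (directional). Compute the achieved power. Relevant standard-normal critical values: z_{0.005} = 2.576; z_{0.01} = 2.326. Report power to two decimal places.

For two equal groups, power = Φ(d·√(n/2) − z_{α}).
d·√(n/2) = 0.86 × √(22/2) = 0.86 × 3.317 = 2.852.
z_β = 2.852 − 2.326 = 0.526.
Power = Φ(0.526) = 0.701.

power ≈ 0.70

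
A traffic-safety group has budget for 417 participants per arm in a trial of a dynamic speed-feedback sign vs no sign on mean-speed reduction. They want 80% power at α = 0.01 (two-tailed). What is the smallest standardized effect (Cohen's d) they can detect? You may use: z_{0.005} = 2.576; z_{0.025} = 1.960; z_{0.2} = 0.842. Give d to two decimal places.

For two independent groups of n = 417 each: d_min = (z_{α/2} + z_β)·√(2/n).
z-sum = 2.576 + 0.842 = 3.418.
d_min = 3.418 × √(2/417) = 3.418 × 0.0693 = 0.237.

d_min ≈ 0.24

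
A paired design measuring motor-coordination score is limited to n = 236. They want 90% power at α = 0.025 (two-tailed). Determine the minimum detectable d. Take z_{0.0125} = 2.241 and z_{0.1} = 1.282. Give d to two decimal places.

For a single sample (or paired design) of n = 236: d_min = (z_{α/2} + z_β)/√n.
z-sum = 2.241 + 1.282 = 3.523.
d_min = 3.523 / √236 = 3.523 / 15.362 = 0.229.

d_min ≈ 0.23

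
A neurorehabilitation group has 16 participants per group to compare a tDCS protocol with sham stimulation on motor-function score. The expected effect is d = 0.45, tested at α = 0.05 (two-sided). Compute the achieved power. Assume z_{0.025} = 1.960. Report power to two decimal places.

power ≈ 0.25

For two equal groups, power = Φ(d·√(n/2) − z_{α/2}).
d·√(n/2) = 0.45 × √(16/2) = 0.45 × 2.828 = 1.273.
z_β = 1.273 − 1.960 = -0.687.
Power = Φ(-0.687) = 0.246.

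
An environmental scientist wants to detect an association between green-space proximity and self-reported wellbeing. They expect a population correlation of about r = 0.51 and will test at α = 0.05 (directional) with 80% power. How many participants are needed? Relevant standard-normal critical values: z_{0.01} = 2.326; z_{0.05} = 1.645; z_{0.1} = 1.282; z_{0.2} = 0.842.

Fisher's z: C = ½·ln((1+r)/(1−r)) = ½·ln(3.0816) = 0.5627.
n = ((z_{α} + z_β)/C)² + 3.
(1.645 + 0.842) / 0.5627 = 2.487 / 0.5627 = 4.420.
n = 4.420² + 3 = 19.53 + 3 = 22.5.
Round up.

n = 23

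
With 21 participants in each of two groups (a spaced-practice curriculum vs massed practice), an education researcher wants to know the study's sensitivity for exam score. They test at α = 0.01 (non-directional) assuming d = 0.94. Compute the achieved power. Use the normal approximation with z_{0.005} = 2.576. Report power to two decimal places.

For two equal groups, power = Φ(d·√(n/2) − z_{α/2}).
d·√(n/2) = 0.94 × √(21/2) = 0.94 × 3.240 = 3.046.
z_β = 3.046 − 2.576 = 0.470.
Power = Φ(0.470) = 0.681.

power ≈ 0.68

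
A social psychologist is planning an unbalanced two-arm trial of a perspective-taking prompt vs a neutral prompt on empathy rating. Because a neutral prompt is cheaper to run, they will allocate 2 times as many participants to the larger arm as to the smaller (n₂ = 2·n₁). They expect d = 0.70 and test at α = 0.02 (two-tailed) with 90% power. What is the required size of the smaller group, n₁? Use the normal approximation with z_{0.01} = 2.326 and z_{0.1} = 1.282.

With allocation ratio k = n₂/n₁ = 2, Var(x̄₁−x̄₂) = σ²(1/n₁ + 1/(k·n₁)) = σ²·(k+1)/(k·n₁).
So n₁ = (1 + 1/k)·((z_{α/2} + z_β)/d)² = 1.500 × (3.608/0.70)².
n₁ = 1.500 × 26.57 = 39.8.
Round up: n₁ = 40, giving n₂ = 2 × 40 = 80.

n₁ = 40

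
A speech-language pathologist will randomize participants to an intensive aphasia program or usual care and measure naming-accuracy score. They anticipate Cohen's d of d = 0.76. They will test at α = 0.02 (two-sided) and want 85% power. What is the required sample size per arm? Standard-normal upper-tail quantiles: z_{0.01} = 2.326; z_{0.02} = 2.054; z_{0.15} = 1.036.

For two independent groups with equal n: n = 2·((z_{α/2} + z_β) / d)².
z_{α/2} + z_β = 2.326 + 1.036 = 3.362.
n = 2 × (3.362 / 0.76)² = 2 × 4.424² = 2 × 19.57 = 39.1.
Round up to the next whole participant.

n = 40 per group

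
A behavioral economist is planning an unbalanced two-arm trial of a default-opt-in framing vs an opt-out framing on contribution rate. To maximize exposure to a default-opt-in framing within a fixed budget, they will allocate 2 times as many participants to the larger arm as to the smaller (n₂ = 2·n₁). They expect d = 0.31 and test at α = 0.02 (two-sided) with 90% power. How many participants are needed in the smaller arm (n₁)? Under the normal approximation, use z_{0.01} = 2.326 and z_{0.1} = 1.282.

n₁ = 204

With allocation ratio k = n₂/n₁ = 2, Var(x̄₁−x̄₂) = σ²(1/n₁ + 1/(k·n₁)) = σ²·(k+1)/(k·n₁).
So n₁ = (1 + 1/k)·((z_{α/2} + z_β)/d)² = 1.500 × (3.608/0.31)².
n₁ = 1.500 × 135.46 = 203.2.
Round up: n₁ = 204, giving n₂ = 2 × 204 = 408.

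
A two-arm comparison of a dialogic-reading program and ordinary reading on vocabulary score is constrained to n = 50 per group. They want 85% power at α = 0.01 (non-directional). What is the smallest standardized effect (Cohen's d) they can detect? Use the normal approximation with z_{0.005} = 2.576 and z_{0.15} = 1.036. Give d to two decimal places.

d_min ≈ 0.72

For two independent groups of n = 50 each: d_min = (z_{α/2} + z_β)·√(2/n).
z-sum = 2.576 + 1.036 = 3.612.
d_min = 3.612 × √(2/50) = 3.612 × 0.2000 = 0.722.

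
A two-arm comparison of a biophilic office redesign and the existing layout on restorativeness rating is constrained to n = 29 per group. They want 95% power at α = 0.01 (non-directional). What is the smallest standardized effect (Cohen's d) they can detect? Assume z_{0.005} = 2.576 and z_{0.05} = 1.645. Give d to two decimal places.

d_min ≈ 1.11

For two independent groups of n = 29 each: d_min = (z_{α/2} + z_β)·√(2/n).
z-sum = 2.576 + 1.645 = 4.221.
d_min = 4.221 × √(2/29) = 4.221 × 0.2626 = 1.108.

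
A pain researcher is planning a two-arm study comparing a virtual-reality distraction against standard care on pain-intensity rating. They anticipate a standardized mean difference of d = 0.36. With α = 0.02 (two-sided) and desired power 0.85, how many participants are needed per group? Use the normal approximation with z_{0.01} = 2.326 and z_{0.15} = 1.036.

For two independent groups with equal n: n = 2·((z_{α/2} + z_β) / d)².
z_{α/2} + z_β = 2.326 + 1.036 = 3.362.
n = 2 × (3.362 / 0.36)² = 2 × 9.339² = 2 × 87.21 = 174.4.
Round up to the next whole participant.

n = 175 per group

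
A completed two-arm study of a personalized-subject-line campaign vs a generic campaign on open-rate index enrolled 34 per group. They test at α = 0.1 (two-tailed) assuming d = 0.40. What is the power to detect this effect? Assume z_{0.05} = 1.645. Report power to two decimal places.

For two equal groups, power = Φ(d·√(n/2) − z_{α/2}).
d·√(n/2) = 0.40 × √(34/2) = 0.40 × 4.123 = 1.649.
z_β = 1.649 − 1.645 = 0.004.
Power = Φ(0.004) = 0.502.

power ≈ 0.50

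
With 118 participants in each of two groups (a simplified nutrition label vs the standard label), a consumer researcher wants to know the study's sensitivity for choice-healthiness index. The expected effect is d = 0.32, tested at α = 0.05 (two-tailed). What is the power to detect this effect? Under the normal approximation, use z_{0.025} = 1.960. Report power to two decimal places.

For two equal groups, power = Φ(d·√(n/2) − z_{α/2}).
d·√(n/2) = 0.32 × √(118/2) = 0.32 × 7.681 = 2.458.
z_β = 2.458 − 1.960 = 0.498.
Power = Φ(0.498) = 0.691.

power ≈ 0.69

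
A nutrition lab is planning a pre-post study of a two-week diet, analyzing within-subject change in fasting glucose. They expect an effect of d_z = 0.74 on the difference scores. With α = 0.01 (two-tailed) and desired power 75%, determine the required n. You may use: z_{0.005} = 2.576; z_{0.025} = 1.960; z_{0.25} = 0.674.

n = 20 pairs

For a paired (one-sample on differences) test: n = ((z_{α/2} + z_β) / d)².
z_{α/2} + z_β = 2.576 + 0.674 = 3.250.
n = (3.250 / 0.74)² = 4.392² = 19.29.
Round up.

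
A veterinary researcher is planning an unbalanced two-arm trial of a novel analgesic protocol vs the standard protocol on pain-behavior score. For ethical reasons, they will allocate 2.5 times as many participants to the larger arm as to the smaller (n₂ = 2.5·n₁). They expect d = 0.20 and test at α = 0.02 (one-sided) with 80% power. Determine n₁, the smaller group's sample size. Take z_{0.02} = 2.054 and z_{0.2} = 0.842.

n₁ = 294

With allocation ratio k = n₂/n₁ = 2.5, Var(x̄₁−x̄₂) = σ²(1/n₁ + 1/(k·n₁)) = σ²·(k+1)/(k·n₁).
So n₁ = (1 + 1/k)·((z_{α} + z_β)/d)² = 1.400 × (2.896/0.20)².
n₁ = 1.400 × 209.67 = 293.5.
Round up: n₁ = 294, giving n₂ = 2.5 × 294 = 735.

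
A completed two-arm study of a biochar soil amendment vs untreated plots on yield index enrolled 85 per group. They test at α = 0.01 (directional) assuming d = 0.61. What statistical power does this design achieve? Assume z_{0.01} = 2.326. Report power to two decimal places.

For two equal groups, power = Φ(d·√(n/2) − z_{α}).
d·√(n/2) = 0.61 × √(85/2) = 0.61 × 6.519 = 3.977.
z_β = 3.977 − 2.326 = 1.651.
Power = Φ(1.651) = 0.951.

power ≈ 0.95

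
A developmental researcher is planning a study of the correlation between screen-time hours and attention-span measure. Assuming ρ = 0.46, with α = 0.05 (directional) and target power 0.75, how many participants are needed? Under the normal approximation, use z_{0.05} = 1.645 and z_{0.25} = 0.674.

Fisher's z: C = ½·ln((1+r)/(1−r)) = ½·ln(2.7037) = 0.4973.
n = ((z_{α} + z_β)/C)² + 3.
(1.645 + 0.674) / 0.4973 = 2.319 / 0.4973 = 4.663.
n = 4.663² + 3 = 21.75 + 3 = 24.7.
Round up.

n = 25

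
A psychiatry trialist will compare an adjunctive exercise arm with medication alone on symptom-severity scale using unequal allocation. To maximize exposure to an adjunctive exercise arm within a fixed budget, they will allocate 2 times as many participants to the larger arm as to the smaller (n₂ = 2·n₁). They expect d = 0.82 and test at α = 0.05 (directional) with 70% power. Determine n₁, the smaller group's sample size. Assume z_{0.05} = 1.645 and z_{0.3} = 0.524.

With allocation ratio k = n₂/n₁ = 2, Var(x̄₁−x̄₂) = σ²(1/n₁ + 1/(k·n₁)) = σ²·(k+1)/(k·n₁).
So n₁ = (1 + 1/k)·((z_{α} + z_β)/d)² = 1.500 × (2.169/0.82)².
n₁ = 1.500 × 7.00 = 10.5.
Round up: n₁ = 11, giving n₂ = 2 × 11 = 22.

n₁ = 11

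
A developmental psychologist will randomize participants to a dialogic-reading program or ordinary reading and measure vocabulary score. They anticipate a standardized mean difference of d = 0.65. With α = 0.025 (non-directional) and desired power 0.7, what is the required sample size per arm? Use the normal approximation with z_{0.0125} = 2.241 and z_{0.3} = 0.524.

For two independent groups with equal n: n = 2·((z_{α/2} + z_β) / d)².
z_{α/2} + z_β = 2.241 + 0.524 = 2.765.
n = 2 × (2.765 / 0.65)² = 2 × 4.254² = 2 × 18.10 = 36.2.
Round up to the next whole participant.

n = 37 per group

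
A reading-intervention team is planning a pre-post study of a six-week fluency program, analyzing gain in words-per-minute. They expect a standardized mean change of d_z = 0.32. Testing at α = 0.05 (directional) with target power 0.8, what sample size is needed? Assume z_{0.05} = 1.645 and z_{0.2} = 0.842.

n = 61 pairs

For a paired (one-sample on differences) test: n = ((z_{α} + z_β) / d)².
z_{α} + z_β = 1.645 + 0.842 = 2.487.
n = (2.487 / 0.32)² = 7.772² = 60.40.
Round up.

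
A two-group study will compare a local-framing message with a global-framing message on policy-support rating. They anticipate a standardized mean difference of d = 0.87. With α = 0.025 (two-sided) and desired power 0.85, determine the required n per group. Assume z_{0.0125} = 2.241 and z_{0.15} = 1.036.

n = 29 per group

For two independent groups with equal n: n = 2·((z_{α/2} + z_β) / d)².
z_{α/2} + z_β = 2.241 + 1.036 = 3.277.
n = 2 × (3.277 / 0.87)² = 2 × 3.767² = 2 × 14.19 = 28.4.
Round up to the next whole participant.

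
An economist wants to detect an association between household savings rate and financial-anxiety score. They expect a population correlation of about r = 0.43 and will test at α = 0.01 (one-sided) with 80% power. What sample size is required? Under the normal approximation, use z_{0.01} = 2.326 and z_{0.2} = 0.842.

n = 51

Fisher's z: C = ½·ln((1+r)/(1−r)) = ½·ln(2.5088) = 0.4599.
n = ((z_{α} + z_β)/C)² + 3.
(2.326 + 0.842) / 0.4599 = 3.168 / 0.4599 = 6.888.
n = 6.888² + 3 = 47.45 + 3 = 50.5.
Round up.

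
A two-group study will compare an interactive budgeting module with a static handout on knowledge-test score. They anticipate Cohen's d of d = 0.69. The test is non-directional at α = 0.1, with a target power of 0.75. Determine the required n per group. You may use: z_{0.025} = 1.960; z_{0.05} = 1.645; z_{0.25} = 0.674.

n = 23 per group

For two independent groups with equal n: n = 2·((z_{α/2} + z_β) / d)².
z_{α/2} + z_β = 1.645 + 0.674 = 2.319.
n = 2 × (2.319 / 0.69)² = 2 × 3.361² = 2 × 11.30 = 22.6.
Round up to the next whole participant.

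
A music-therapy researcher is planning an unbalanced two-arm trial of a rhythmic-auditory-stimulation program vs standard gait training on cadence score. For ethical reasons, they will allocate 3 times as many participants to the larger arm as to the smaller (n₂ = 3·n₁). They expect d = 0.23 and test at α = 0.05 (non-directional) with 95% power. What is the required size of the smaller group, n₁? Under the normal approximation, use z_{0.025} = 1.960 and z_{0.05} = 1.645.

n₁ = 328

With allocation ratio k = n₂/n₁ = 3, Var(x̄₁−x̄₂) = σ²(1/n₁ + 1/(k·n₁)) = σ²·(k+1)/(k·n₁).
So n₁ = (1 + 1/k)·((z_{α/2} + z_β)/d)² = 1.333 × (3.605/0.23)².
n₁ = 1.333 × 245.67 = 327.6.
Round up: n₁ = 328, giving n₂ = 3 × 328 = 984.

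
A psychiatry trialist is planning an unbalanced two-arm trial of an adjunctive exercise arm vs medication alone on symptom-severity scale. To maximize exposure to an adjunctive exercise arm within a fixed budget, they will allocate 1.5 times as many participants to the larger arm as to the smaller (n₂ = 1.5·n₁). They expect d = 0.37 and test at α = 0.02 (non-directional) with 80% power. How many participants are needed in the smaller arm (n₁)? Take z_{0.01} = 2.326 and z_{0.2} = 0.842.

With allocation ratio k = n₂/n₁ = 1.5, Var(x̄₁−x̄₂) = σ²(1/n₁ + 1/(k·n₁)) = σ²·(k+1)/(k·n₁).
So n₁ = (1 + 1/k)·((z_{α/2} + z_β)/d)² = 1.667 × (3.168/0.37)².
n₁ = 1.667 × 73.31 = 122.2.
Round up: n₁ = 123, giving n₂ = ⌈1.5 × 123⌉ = ⌈184.5⌉ = 185.

n₁ = 123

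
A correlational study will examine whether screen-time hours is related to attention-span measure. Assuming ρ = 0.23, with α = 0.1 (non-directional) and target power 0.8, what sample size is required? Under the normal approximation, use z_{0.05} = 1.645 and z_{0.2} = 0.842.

Fisher's z: C = ½·ln((1+r)/(1−r)) = ½·ln(1.5974) = 0.2342.
n = ((z_{α/2} + z_β)/C)² + 3.
(1.645 + 0.842) / 0.2342 = 2.487 / 0.2342 = 10.619.
n = 10.619² + 3 = 112.77 + 3 = 115.8.
Round up.

n = 116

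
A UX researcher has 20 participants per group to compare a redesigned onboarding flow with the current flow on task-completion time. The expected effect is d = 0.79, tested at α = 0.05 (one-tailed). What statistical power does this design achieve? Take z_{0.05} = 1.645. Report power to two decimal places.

power ≈ 0.80

For two equal groups, power = Φ(d·√(n/2) − z_{α}).
d·√(n/2) = 0.79 × √(20/2) = 0.79 × 3.162 = 2.498.
z_β = 2.498 − 1.645 = 0.853.
Power = Φ(0.853) = 0.803.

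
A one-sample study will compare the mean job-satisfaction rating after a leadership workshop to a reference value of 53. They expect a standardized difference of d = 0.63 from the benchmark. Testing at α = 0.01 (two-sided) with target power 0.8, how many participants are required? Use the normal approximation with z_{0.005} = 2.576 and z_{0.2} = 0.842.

For a one-sample test: n = ((z_{α/2} + z_β) / d)².
z_{α/2} + z_β = 2.576 + 0.842 = 3.418.
n = (3.418 / 0.63)² = 5.425² = 29.43.
Round up.

n = 30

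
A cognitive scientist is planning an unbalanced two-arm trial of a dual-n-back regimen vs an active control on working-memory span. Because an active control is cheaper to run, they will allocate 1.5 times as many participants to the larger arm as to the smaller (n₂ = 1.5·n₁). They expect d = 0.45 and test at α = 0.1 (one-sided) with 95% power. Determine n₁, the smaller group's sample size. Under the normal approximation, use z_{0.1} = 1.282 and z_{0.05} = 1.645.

With allocation ratio k = n₂/n₁ = 1.5, Var(x̄₁−x̄₂) = σ²(1/n₁ + 1/(k·n₁)) = σ²·(k+1)/(k·n₁).
So n₁ = (1 + 1/k)·((z_{α} + z_β)/d)² = 1.667 × (2.927/0.45)².
n₁ = 1.667 × 42.31 = 70.5.
Round up: n₁ = 71, giving n₂ = ⌈1.5 × 71⌉ = ⌈106.5⌉ = 107.

n₁ = 71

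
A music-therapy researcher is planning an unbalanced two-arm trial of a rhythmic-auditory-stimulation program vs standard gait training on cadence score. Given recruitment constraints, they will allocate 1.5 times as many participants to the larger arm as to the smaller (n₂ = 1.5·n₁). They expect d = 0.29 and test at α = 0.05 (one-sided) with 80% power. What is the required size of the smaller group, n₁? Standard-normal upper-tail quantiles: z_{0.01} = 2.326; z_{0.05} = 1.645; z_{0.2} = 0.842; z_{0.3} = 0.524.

With allocation ratio k = n₂/n₁ = 1.5, Var(x̄₁−x̄₂) = σ²(1/n₁ + 1/(k·n₁)) = σ²·(k+1)/(k·n₁).
So n₁ = (1 + 1/k)·((z_{α} + z_β)/d)² = 1.667 × (2.487/0.29)².
n₁ = 1.667 × 73.55 = 122.6.
Round up: n₁ = 123, giving n₂ = ⌈1.5 × 123⌉ = ⌈184.5⌉ = 185.

n₁ = 123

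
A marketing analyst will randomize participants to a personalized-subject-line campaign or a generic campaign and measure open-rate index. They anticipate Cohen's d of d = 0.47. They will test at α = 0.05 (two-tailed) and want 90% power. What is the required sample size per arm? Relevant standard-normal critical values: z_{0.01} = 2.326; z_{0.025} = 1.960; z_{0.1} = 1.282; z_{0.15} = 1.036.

For two independent groups with equal n: n = 2·((z_{α/2} + z_β) / d)².
z_{α/2} + z_β = 1.960 + 1.282 = 3.242.
n = 2 × (3.242 / 0.47)² = 2 × 6.898² = 2 × 47.58 = 95.2.
Round up to the next whole participant.

n = 96 per group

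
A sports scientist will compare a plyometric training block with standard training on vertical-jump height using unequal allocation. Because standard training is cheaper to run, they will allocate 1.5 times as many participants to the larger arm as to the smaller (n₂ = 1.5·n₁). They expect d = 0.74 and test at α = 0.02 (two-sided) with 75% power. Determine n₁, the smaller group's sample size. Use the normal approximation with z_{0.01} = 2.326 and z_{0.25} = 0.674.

n₁ = 28

With allocation ratio k = n₂/n₁ = 1.5, Var(x̄₁−x̄₂) = σ²(1/n₁ + 1/(k·n₁)) = σ²·(k+1)/(k·n₁).
So n₁ = (1 + 1/k)·((z_{α/2} + z_β)/d)² = 1.667 × (3.000/0.74)².
n₁ = 1.667 × 16.44 = 27.4.
Round up: n₁ = 28, giving n₂ = 1.5 × 28 = 42.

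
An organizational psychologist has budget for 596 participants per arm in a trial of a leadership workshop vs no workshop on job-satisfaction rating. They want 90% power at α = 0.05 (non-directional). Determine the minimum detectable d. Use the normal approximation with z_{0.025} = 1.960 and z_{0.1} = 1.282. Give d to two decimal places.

For two independent groups of n = 596 each: d_min = (z_{α/2} + z_β)·√(2/n).
z-sum = 1.960 + 1.282 = 3.242.
d_min = 3.242 × √(2/596) = 3.242 × 0.0579 = 0.188.

d_min ≈ 0.19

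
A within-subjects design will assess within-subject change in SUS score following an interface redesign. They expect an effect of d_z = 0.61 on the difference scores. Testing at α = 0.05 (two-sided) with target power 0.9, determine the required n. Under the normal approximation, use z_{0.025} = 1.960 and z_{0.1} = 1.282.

n = 29 pairs

For a paired (one-sample on differences) test: n = ((z_{α/2} + z_β) / d)².
z_{α/2} + z_β = 1.960 + 1.282 = 3.242.
n = (3.242 / 0.61)² = 5.315² = 28.25.
Round up.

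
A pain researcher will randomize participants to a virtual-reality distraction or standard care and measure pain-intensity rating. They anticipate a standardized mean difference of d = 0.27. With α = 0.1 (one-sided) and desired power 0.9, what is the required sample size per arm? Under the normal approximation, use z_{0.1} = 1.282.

For two independent groups with equal n: n = 2·((z_{α} + z_β) / d)².
z_{α} + z_β = 1.282 + 1.282 = 2.564.
n = 2 × (2.564 / 0.27)² = 2 × 9.496² = 2 × 90.18 = 180.4.
Round up to the next whole participant.

n = 181 per group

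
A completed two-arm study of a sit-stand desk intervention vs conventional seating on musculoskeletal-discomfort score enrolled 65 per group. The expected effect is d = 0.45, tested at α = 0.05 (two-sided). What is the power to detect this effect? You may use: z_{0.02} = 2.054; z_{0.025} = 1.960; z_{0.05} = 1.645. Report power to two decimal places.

power ≈ 0.73

For two equal groups, power = Φ(d·√(n/2) − z_{α/2}).
d·√(n/2) = 0.45 × √(65/2) = 0.45 × 5.701 = 2.565.
z_β = 2.565 − 1.960 = 0.605.
Power = Φ(0.605) = 0.728.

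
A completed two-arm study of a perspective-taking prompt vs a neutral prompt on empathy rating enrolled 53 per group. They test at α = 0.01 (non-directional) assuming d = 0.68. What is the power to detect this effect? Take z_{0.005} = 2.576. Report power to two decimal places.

power ≈ 0.82

For two equal groups, power = Φ(d·√(n/2) − z_{α/2}).
d·√(n/2) = 0.68 × √(53/2) = 0.68 × 5.148 = 3.501.
z_β = 3.501 − 2.576 = 0.925.
Power = Φ(0.925) = 0.822.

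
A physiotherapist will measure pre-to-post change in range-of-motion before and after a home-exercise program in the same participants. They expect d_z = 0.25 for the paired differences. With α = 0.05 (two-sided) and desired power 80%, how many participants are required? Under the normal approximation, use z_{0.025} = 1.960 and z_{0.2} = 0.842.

For a paired (one-sample on differences) test: n = ((z_{α/2} + z_β) / d)².
z_{α/2} + z_β = 1.960 + 0.842 = 2.802.
n = (2.802 / 0.25)² = 11.208² = 125.62.
Round up.

n = 126 pairs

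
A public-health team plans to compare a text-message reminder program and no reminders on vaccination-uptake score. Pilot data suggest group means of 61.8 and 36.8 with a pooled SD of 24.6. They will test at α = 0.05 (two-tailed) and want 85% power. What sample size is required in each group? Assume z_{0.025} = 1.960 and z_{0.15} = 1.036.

Cohen's d = |M₁ − M₂| / SD_pooled = |61.8 − 36.8| / 24.6 = 25.0 / 24.6 = 1.016.
For two independent groups with equal n: n = 2·((z_{α/2} + z_β) / d)².
z_{α/2} + z_β = 1.960 + 1.036 = 2.996.
n = 2 × (2.996 / 1.016)² = 2 × 2.949² = 2 × 8.70 = 17.4.
Round up to the next whole participant.

n = 18 per group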